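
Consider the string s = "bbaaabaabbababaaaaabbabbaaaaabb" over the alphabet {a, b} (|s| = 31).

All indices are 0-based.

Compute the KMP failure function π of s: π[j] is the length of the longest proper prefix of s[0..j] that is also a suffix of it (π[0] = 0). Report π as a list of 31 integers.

π[0] = 0
j=1 s[j]='b': π[1]=1 (border 'b')
j=2 s[j]='a': k: 1→0; π[2]=0 (border '')
j=3 s[j]='a': π[3]=0 (border '')
j=4 s[j]='a': π[4]=0 (border '')
j=5 s[j]='b': π[5]=1 (border 'b')
j=6 s[j]='a': k: 1→0; π[6]=0 (border '')
j=7 s[j]='a': π[7]=0 (border '')
j=8 s[j]='b': π[8]=1 (border 'b')
j=9 s[j]='b': π[9]=2 (border 'bb')
j=10 s[j]='a': π[10]=3 (border 'bba')
j=11 s[j]='b': k: 3→0; π[11]=1 (border 'b')
j=12 s[j]='a': k: 1→0; π[12]=0 (border '')
j=13 s[j]='b': π[13]=1 (border 'b')
j=14 s[j]='a': k: 1→0; π[14]=0 (border '')
j=15 s[j]='a': π[15]=0 (border '')
j=16 s[j]='a': π[16]=0 (border '')
j=17 s[j]='a': π[17]=0 (border '')
j=18 s[j]='a': π[18]=0 (border '')
j=19 s[j]='b': π[19]=1 (border 'b')
j=20 s[j]='b': π[20]=2 (border 'bb')
j=21 s[j]='a': π[21]=3 (border 'bba')
j=22 s[j]='b': k: 3→0; π[22]=1 (border 'b')
j=23 s[j]='b': π[23]=2 (border 'bb')
j=24 s[j]='a': π[24]=3 (border 'bba')
j=25 s[j]='a': π[25]=4 (border 'bbaa')
j=26 s[j]='a': π[26]=5 (border 'bbaaa')
j=27 s[j]='a': k: 5→0; π[27]=0 (border '')
j=28 s[j]='a': π[28]=0 (border '')
j=29 s[j]='b': π[29]=1 (border 'b')
j=30 s[j]='b': π[30]=2 (border 'bb')

[0, 1, 0, 0, 0, 1, 0, 0, 1, 2, 3, 1, 0, 1, 0, 0, 0, 0, 0, 1, 2, 3, 1, 2, 3, 4, 5, 0, 0, 1, 2]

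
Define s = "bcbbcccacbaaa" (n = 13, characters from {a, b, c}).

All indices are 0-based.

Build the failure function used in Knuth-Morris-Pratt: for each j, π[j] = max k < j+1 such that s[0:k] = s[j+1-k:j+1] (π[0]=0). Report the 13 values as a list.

π[0] = 0
j=1 s[j]='c': π[1]=0 (border '')
j=2 s[j]='b': π[2]=1 (border 'b')
j=3 s[j]='b': k: 1→0; π[3]=1 (border 'b')
j=4 s[j]='c': π[4]=2 (border 'bc')
j=5 s[j]='c': k: 2→0; π[5]=0 (border '')
j=6 s[j]='c': π[6]=0 (border '')
j=7 s[j]='a': π[7]=0 (border '')
j=8 s[j]='c': π[8]=0 (border '')
j=9 s[j]='b': π[9]=1 (border 'b')
j=10 s[j]='a': k: 1→0; π[10]=0 (border '')
j=11 s[j]='a': π[11]=0 (border '')
j=12 s[j]='a': π[12]=0 (border '')

[0, 0, 1, 1, 2, 0, 0, 0, 0, 1, 0, 0, 0]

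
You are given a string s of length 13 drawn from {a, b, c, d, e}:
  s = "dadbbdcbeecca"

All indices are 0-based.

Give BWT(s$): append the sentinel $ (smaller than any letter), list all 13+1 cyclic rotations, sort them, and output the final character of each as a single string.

acddbccde$abeb

rank  rotation        last
    0  $dadbbdcbeecca  a
    1  a$dadbbdcbeecc  c
    2  adbbdcbeecca$d  d
    3  bbdcbeecca$dad  d
    4  bdcbeecca$dadb  b
    5  beecca$dadbbdc  c
    6  ca$dadbbdcbeec  c
    7  cbeecca$dadbbd  d
    8  cca$dadbbdcbee  e
    9  dadbbdcbeecca$  $
   10  dbbdcbeecca$da  a
   11  dcbeecca$dadbb  b
   12  ecca$dadbbdcbe  e
   13  eecca$dadbbdcb  b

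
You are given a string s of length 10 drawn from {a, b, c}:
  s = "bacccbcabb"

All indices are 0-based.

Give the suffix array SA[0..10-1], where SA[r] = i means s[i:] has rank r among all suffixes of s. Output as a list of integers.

sorted suffixes:
  #0 SA[0]=7  'abb'
  #1 SA[1]=1  'acccbcabb'
  #2 SA[2]=9  'b'
  #3 SA[3]=0  'bacccbcabb'
  #4 SA[4]=8  'bb'
  #5 SA[5]=5  'bcabb'
  #6 SA[6]=6  'cabb'
  #7 SA[7]=4  'cbcabb'
  #8 SA[8]=3  'ccbcabb'
  #9 SA[9]=2  'cccbcabb'

[7, 1, 9, 0, 8, 5, 6, 4, 3, 2]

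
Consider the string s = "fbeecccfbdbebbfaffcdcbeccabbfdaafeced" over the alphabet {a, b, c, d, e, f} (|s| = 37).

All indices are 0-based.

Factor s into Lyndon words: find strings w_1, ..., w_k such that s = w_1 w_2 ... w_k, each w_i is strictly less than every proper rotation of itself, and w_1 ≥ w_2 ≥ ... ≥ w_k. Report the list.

emit factor 1: 'f' (i=0, period=1)
emit factor 2: 'beecccf' (i=1, period=7)
emit factor 3: 'bdbe' (i=8, period=4)
emit factor 4: 'bbf' (i=12, period=3)
emit factor 5: 'affcdcbecc' (i=15, period=10)
emit factor 6: 'abbfd' (i=25, period=5)
emit factor 7: 'aafeced' (i=30, period=7)

["f", "beecccf", "bdbe", "bbf", "affcdcbecc", "abbfd", "aafeced"]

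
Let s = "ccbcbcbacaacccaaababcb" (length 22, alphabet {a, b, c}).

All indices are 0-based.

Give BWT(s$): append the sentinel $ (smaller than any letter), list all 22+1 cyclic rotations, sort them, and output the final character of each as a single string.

bcacabbacacacccabbbcc$a

rank  rotation                 last
    0  $ccbcbcbacaacccaaababcb  b
    1  aaababcb$ccbcbcbacaaccc  c
    2  aababcb$ccbcbcbacaaccca  a
    3  aacccaaababcb$ccbcbcbac  c
    4  ababcb$ccbcbcbacaacccaa  a
    5  abcb$ccbcbcbacaacccaaab  b
    6  acaacccaaababcb$ccbcbcb  b
    7  acccaaababcb$ccbcbcbaca  a
    8  b$ccbcbcbacaacccaaababc  c
    9  babcb$ccbcbcbacaacccaaa  a
   10  bacaacccaaababcb$ccbcbc  c
   11  bcb$ccbcbcbacaacccaaaba  a
   12  bcbacaacccaaababcb$ccbc  c
   13  bcbcbacaacccaaababcb$cc  c
   14  caaababcb$ccbcbcbacaacc  c
   15  caacccaaababcb$ccbcbcba  a
   16  cb$ccbcbcbacaacccaaabab  b
   17  cbacaacccaaababcb$ccbcb  b
   18  cbcbacaacccaaababcb$ccb  b
   19  cbcbcbacaacccaaababcb$c  c
   20  ccaaababcb$ccbcbcbacaac  c
   21  ccbcbcbacaacccaaababcb$  $
   22  cccaaababcb$ccbcbcbacaa  a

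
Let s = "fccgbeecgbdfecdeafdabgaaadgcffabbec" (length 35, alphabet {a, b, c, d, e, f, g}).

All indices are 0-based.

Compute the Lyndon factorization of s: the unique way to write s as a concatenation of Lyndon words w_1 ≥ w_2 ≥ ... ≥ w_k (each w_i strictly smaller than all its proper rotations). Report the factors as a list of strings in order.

emit factor 1: 'f' (i=0, period=1)
emit factor 2: 'ccg' (i=1, period=3)
emit factor 3: 'beecg' (i=4, period=5)
emit factor 4: 'bdfecde' (i=9, period=7)
emit factor 5: 'afd' (i=16, period=3)
emit factor 6: 'abg' (i=19, period=3)
emit factor 7: 'aaadgcffabbec' (i=22, period=13)

["f", "ccg", "beecg", "bdfecde", "afd", "abg", "aaadgcffabbec"]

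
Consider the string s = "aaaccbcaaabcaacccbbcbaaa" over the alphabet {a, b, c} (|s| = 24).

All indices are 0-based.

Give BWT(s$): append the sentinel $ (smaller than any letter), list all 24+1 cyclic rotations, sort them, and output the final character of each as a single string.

aaabc$aacaaacccabbbbcccaa

rank  rotation                   last
    0  $aaaccbcaaabcaacccbbcbaaa  a
    1  a$aaaccbcaaabcaacccbbcbaa  a
    2  aa$aaaccbcaaabcaacccbbcba  a
    3  aaa$aaaccbcaaabcaacccbbcb  b
    4  aaabcaacccbbcbaaa$aaaccbc  c
    5  aaaccbcaaabcaacccbbcbaaa$  $
    6  aabcaacccbbcbaaa$aaaccbca  a
    7  aaccbcaaabcaacccbbcbaaa$a  a
    8  aacccbbcbaaa$aaaccbcaaabc  c
    9  abcaacccbbcbaaa$aaaccbcaa  a
   10  accbcaaabcaacccbbcbaaa$aa  a
   11  acccbbcbaaa$aaaccbcaaabca  a
   12  baaa$aaaccbcaaabcaacccbbc  c
   13  bbcbaaa$aaaccbcaaabcaaccc  c
   14  bcaaabcaacccbbcbaaa$aaacc  c
   15  bcaacccbbcbaaa$aaaccbcaaa  a
   16  bcbaaa$aaaccbcaaabcaacccb  b
   17  caaabcaacccbbcbaaa$aaaccb  b
   18  caacccbbcbaaa$aaaccbcaaab  b
   19  cbaaa$aaaccbcaaabcaacccbb  b
   20  cbbcbaaa$aaaccbcaaabcaacc  c
   21  cbcaaabcaacccbbcbaaa$aaac  c
   22  ccbbcbaaa$aaaccbcaaabcaac  c
   23  ccbcaaabcaacccbbcbaaa$aaa  a
   24  cccbbcbaaa$aaaccbcaaabcaa  a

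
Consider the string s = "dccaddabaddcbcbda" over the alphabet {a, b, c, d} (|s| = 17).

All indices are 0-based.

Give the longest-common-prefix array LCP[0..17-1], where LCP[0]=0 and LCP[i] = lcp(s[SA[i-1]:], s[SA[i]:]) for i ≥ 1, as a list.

[0, 1, 1, 3, 0, 1, 1, 0, 1, 2, 1, 0, 2, 1, 2, 1, 2]

rank→(start, suffix):
  0 → (16, 'a')
  1 → (6, 'abaddcbcbda')
  2 → (3, 'addabaddcbcbda')
  3 → (8, 'addcbcbda')
  4 → (7, 'baddcbcbda')
  5 → (12, 'bcbda')
  6 → (14, 'bda')
  7 → (2, 'caddabaddcbcbda')
  8 → (11, 'cbcbda')
  9 → (13, 'cbda')
  10 → (1, 'ccaddabaddcbcbda')
  11 → (15, 'da')
  12 → (5, 'dabaddcbcbda')
  13 → (10, 'dcbcbda')
  14 → (0, 'dccaddabaddcbcbda')
  15 → (4, 'ddabaddcbcbda')
  16 → (9, 'ddcbcbda')

SA = [16, 6, 3, 8, 7, 12, 14, 2, 11, 13, 1, 15, 5, 10, 0, 4, 9]
rank  pair      lcp
   1  s[16:],s[6:]  1  'a'
   2  s[6:],s[3:]  1  'a'
   3  s[3:],s[8:]  3  'add'
   4  s[8:],s[7:]  0  ''
   5  s[7:],s[12:]  1  'b'
   6  s[12:],s[14:]  1  'b'
   7  s[14:],s[2:]  0  ''
   8  s[2:],s[11:]  1  'c'
   9  s[11:],s[13:]  2  'cb'
  10  s[13:],s[1:]  1  'c'
  11  s[1:],s[15:]  0  ''
  12  s[15:],s[5:]  2  'da'
  13  s[5:],s[10:]  1  'd'
  14  s[10:],s[0:]  2  'dc'
  15  s[0:],s[4:]  1  'd'
  16  s[4:],s[9:]  2  'dd'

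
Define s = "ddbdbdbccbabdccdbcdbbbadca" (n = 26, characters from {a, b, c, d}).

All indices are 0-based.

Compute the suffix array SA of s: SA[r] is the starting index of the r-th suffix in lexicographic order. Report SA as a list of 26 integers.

[25, 10, 22, 9, 21, 20, 19, 6, 16, 4, 2, 11, 24, 8, 7, 13, 17, 14, 18, 5, 15, 3, 1, 23, 12, 0]

sorted suffixes:
  #0 SA[0]=25  'a'
  #1 SA[1]=10  'abdccdbcdbbbadca'
  #2 SA[2]=22  'adca'
  #3 SA[3]=9  'babdccdbcdbbbadca'
  #4 SA[4]=21  'badca'
  #5 SA[5]=20  'bbadca'
  #6 SA[6]=19  'bbbadca'
  #7 SA[7]=6  'bccbabdccdbcdbbbadca'
  #8 SA[8]=16  'bcdbbbadca'
  #9 SA[9]=4  'bdbccbabdccdbcdbbbadca'
  #10 SA[10]=2  'bdbdbccbabdccdbcdbbbadca'
  #11 SA[11]=11  'bdccdbcdbbbadca'
  #12 SA[12]=24  'ca'
  #13 SA[13]=8  'cbabdccdbcdbbbadca'
  #14 SA[14]=7  'ccbabdccdbcdbbbadca'
  #15 SA[15]=13  'ccdbcdbbbadca'
  #16 SA[16]=17  'cdbbbadca'
  #17 SA[17]=14  'cdbcdbbbadca'
  #18 SA[18]=18  'dbbbadca'
  #19 SA[19]=5  'dbccbabdccdbcdbbbadca'
  #20 SA[20]=15  'dbcdbbbadca'
  #21 SA[21]=3  'dbdbccbabdccdbcdbbbadca'
  #22 SA[22]=1  'dbdbdbccbabdccdbcdbbbadca'
  #23 SA[23]=23  'dca'
  #24 SA[24]=12  'dccdbcdbbbadca'
  #25 SA[25]=0  'ddbdbdbccbabdccdbcdbbbadca'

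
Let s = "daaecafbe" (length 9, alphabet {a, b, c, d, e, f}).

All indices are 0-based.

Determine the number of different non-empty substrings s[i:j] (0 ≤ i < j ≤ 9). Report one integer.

42

rank | idx | suffix
   0 |   1 | aaecafbe
   1 |   2 | aecafbe
   2 |   5 | afbe
   3 |   7 | be
   4 |   4 | cafbe
   5 |   0 | daaecafbe
   6 |   8 | e
   7 |   3 | ecafbe
   8 |   6 | fbe

SA = [1, 2, 5, 7, 4, 0, 8, 3, 6]
[i] adj suffixes → lcp
  [1] 1/2 → 1 ('a')
  [2] 2/5 → 1 ('a')
  [3] 5/7 → 0 ('')
  [4] 7/4 → 0 ('')
  [5] 4/0 → 0 ('')
  [6] 0/8 → 0 ('')
  [7] 8/3 → 1 ('e')
  [8] 3/6 → 0 ('')

n(n+1)/2 = 9·10/2 = 45
Σ LCP = 0 + 1 + 1 + 0 + 0 + 0 + 0 + 1 + 0 = 3
distinct = 45 − 3 = 42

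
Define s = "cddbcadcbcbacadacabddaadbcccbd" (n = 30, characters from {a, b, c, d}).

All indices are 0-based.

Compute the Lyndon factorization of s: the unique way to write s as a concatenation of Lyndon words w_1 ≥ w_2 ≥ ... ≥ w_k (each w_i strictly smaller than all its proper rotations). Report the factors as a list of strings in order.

["cdd", "bc", "adcbcb", "acad", "ac", "abdd", "aadbcccbd"]

emit factor 1: 'cdd' (i=0, period=3)
emit factor 2: 'bc' (i=3, period=2)
emit factor 3: 'adcbcb' (i=5, period=6)
emit factor 4: 'acad' (i=11, period=4)
emit factor 5: 'ac' (i=15, period=2)
emit factor 6: 'abdd' (i=17, period=4)
emit factor 7: 'aadbcccbd' (i=21, period=9)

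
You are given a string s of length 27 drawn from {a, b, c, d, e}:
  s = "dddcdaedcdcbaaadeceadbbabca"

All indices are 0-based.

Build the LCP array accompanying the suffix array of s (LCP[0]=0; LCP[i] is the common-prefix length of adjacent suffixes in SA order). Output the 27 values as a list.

[0, 1, 2, 1, 1, 2, 1, 0, 2, 1, 1, 0, 1, 1, 2, 1, 0, 1, 1, 2, 3, 1, 2, 1, 0, 1, 1]

rank→(start, suffix):
  0 → (26, 'a')
  1 → (12, 'aaadeceadbbabca')
  2 → (13, 'aadeceadbbabca')
  3 → (23, 'abca')
  4 → (19, 'adbbabca')
  5 → (14, 'adeceadbbabca')
  6 → (5, 'aedcdcbaaadeceadbbabca')
  7 → (11, 'baaadeceadbbabca')
  8 → (22, 'babca')
  9 → (21, 'bbabca')
  10 → (24, 'bca')
  11 → (25, 'ca')
  12 → (10, 'cbaaadeceadbbabca')
  13 → (3, 'cdaedcdcbaaadeceadbbabca')
  14 → (8, 'cdcbaaadeceadbbabca')
  15 → (17, 'ceadbbabca')
  16 → (4, 'daedcdcbaaadeceadbbabca')
  17 → (20, 'dbbabca')
  18 → (9, 'dcbaaadeceadbbabca')
  19 → (2, 'dcdaedcdcbaaadeceadbbabca')
  20 → (7, 'dcdcbaaadeceadbbabca')
  21 → (1, 'ddcdaedcdcbaaadeceadbbabca')
  22 → (0, 'dddcdaedcdcbaaadeceadbbabca')
  23 → (15, 'deceadbbabca')
  24 → (18, 'eadbbabca')
  25 → (16, 'eceadbbabca')
  26 → (6, 'edcdcbaaadeceadbbabca')

SA = [26, 12, 13, 23, 19, 14, 5, 11, 22, 21, 24, 25, 10, 3, 8, 17, 4, 20, 9, 2, 7, 1, 0, 15, 18, 16, 6]
rank  pair      lcp
   1  s[26:],s[12:]  1  'a'
   2  s[12:],s[13:]  2  'aa'
   3  s[13:],s[23:]  1  'a'
   4  s[23:],s[19:]  1  'a'
   5  s[19:],s[14:]  2  'ad'
   6  s[14:],s[5:]  1  'a'
   7  s[5:],s[11:]  0  ''
   8  s[11:],s[22:]  2  'ba'
   9  s[22:],s[21:]  1  'b'
  10  s[21:],s[24:]  1  'b'
  11  s[24:],s[25:]  0  ''
  12  s[25:],s[10:]  1  'c'
  13  s[10:],s[3:]  1  'c'
  14  s[3:],s[8:]  2  'cd'
  15  s[8:],s[17:]  1  'c'
  16  s[17:],s[4:]  0  ''
  17  s[4:],s[20:]  1  'd'
  18  s[20:],s[9:]  1  'd'
  19  s[9:],s[2:]  2  'dc'
  20  s[2:],s[7:]  3  'dcd'
  21  s[7:],s[1:]  1  'd'
  22  s[1:],s[0:]  2  'dd'
  23  s[0:],s[15:]  1  'd'
  24  s[15:],s[18:]  0  ''
  25  s[18:],s[16:]  1  'e'
  26  s[16:],s[6:]  1  'e'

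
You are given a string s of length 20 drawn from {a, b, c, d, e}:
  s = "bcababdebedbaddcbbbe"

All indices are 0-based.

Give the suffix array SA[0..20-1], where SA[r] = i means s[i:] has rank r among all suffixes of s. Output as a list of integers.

rank→(start, suffix):
  0 → (2, 'ababdebedbaddcbbbe')
  1 → (4, 'abdebedbaddcbbbe')
  2 → (12, 'addcbbbe')
  3 → (3, 'babdebedbaddcbbbe')
  4 → (11, 'baddcbbbe')
  5 → (16, 'bbbe')
  6 → (17, 'bbe')
  7 → (0, 'bcababdebedbaddcbbbe')
  8 → (5, 'bdebedbaddcbbbe')
  9 → (18, 'be')
  10 → (8, 'bedbaddcbbbe')
  11 → (1, 'cababdebedbaddcbbbe')
  12 → (15, 'cbbbe')
  13 → (10, 'dbaddcbbbe')
  14 → (14, 'dcbbbe')
  15 → (13, 'ddcbbbe')
  16 → (6, 'debedbaddcbbbe')
  17 → (19, 'e')
  18 → (7, 'ebedbaddcbbbe')
  19 → (9, 'edbaddcbbbe')

[2, 4, 12, 3, 11, 16, 17, 0, 5, 18, 8, 1, 15, 10, 14, 13, 6, 19, 7, 9]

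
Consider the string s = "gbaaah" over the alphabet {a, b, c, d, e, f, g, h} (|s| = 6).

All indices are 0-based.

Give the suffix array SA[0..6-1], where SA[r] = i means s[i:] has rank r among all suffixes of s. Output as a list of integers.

[2, 3, 4, 1, 0, 5]

rank | idx | suffix
   0 |   2 | aaah
   1 |   3 | aah
   2 |   4 | ah
   3 |   1 | baaah
   4 |   0 | gbaaah
   5 |   5 | h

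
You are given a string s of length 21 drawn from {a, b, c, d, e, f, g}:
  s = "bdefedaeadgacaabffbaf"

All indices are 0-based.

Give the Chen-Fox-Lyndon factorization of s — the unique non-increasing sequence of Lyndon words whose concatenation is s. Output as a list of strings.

emit factor 1: 'bdefed' (i=0, period=6)
emit factor 2: 'ae' (i=6, period=2)
emit factor 3: 'adg' (i=8, period=3)
emit factor 4: 'ac' (i=11, period=2)
emit factor 5: 'aabffbaf' (i=13, period=8)

["bdefed", "ae", "adg", "ac", "aabffbaf"]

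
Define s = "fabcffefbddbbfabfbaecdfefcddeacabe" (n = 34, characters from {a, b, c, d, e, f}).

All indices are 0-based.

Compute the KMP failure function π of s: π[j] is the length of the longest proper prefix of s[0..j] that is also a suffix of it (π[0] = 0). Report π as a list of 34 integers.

[0, 0, 0, 0, 1, 1, 0, 1, 0, 0, 0, 0, 0, 1, 2, 3, 1, 0, 0, 0, 0, 0, 1, 0, 1, 0, 0, 0, 0, 0, 0, 0, 0, 0]

π[0] = 0
j=1 s[j]='a': π[1]=0 (border '')
j=2 s[j]='b': π[2]=0 (border '')
j=3 s[j]='c': π[3]=0 (border '')
j=4 s[j]='f': π[4]=1 (border 'f')
j=5 s[j]='f': k: 1→0; π[5]=1 (border 'f')
j=6 s[j]='e': k: 1→0; π[6]=0 (border '')
j=7 s[j]='f': π[7]=1 (border 'f')
j=8 s[j]='b': k: 1→0; π[8]=0 (border '')
j=9 s[j]='d': π[9]=0 (border '')
j=10 s[j]='d': π[10]=0 (border '')
j=11 s[j]='b': π[11]=0 (border '')
j=12 s[j]='b': π[12]=0 (border '')
j=13 s[j]='f': π[13]=1 (border 'f')
j=14 s[j]='a': π[14]=2 (border 'fa')
j=15 s[j]='b': π[15]=3 (border 'fab')
j=16 s[j]='f': k: 3→0; π[16]=1 (border 'f')
j=17 s[j]='b': k: 1→0; π[17]=0 (border '')
j=18 s[j]='a': π[18]=0 (border '')
j=19 s[j]='e': π[19]=0 (border '')
j=20 s[j]='c': π[20]=0 (border '')
j=21 s[j]='d': π[21]=0 (border '')
j=22 s[j]='f': π[22]=1 (border 'f')
j=23 s[j]='e': k: 1→0; π[23]=0 (border '')
j=24 s[j]='f': π[24]=1 (border 'f')
j=25 s[j]='c': k: 1→0; π[25]=0 (border '')
j=26 s[j]='d': π[26]=0 (border '')
j=27 s[j]='d': π[27]=0 (border '')
j=28 s[j]='e': π[28]=0 (border '')
j=29 s[j]='a': π[29]=0 (border '')
j=30 s[j]='c': π[30]=0 (border '')
j=31 s[j]='a': π[31]=0 (border '')
j=32 s[j]='b': π[32]=0 (border '')
j=33 s[j]='e': π[33]=0 (border '')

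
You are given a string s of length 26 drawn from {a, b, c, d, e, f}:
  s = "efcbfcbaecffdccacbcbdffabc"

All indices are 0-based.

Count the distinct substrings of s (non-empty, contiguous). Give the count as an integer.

rank→(start, suffix):
  0 → (23, 'abc')
  1 → (15, 'acbcbdffabc')
  2 → (7, 'aecffdccacbcbdffabc')
  3 → (6, 'baecffdccacbcbdffabc')
  4 → (24, 'bc')
  5 → (17, 'bcbdffabc')
  6 → (19, 'bdffabc')
  7 → (3, 'bfcbaecffdccacbcbdffabc')
  8 → (25, 'c')
  9 → (14, 'cacbcbdffabc')
  10 → (5, 'cbaecffdccacbcbdffabc')
  11 → (16, 'cbcbdffabc')
  12 → (18, 'cbdffabc')
  13 → (2, 'cbfcbaecffdccacbcbdffabc')
  14 → (13, 'ccacbcbdffabc')
  15 → (9, 'cffdccacbcbdffabc')
  16 → (12, 'dccacbcbdffabc')
  17 → (20, 'dffabc')
  18 → (8, 'ecffdccacbcbdffabc')
  19 → (0, 'efcbfcbaecffdccacbcbdffabc')
  20 → (22, 'fabc')
  21 → (4, 'fcbaecffdccacbcbdffabc')
  22 → (1, 'fcbfcbaecffdccacbcbdffabc')
  23 → (11, 'fdccacbcbdffabc')
  24 → (21, 'ffabc')
  25 → (10, 'ffdccacbcbdffabc')

SA = [23, 15, 7, 6, 24, 17, 19, 3, 25, 14, 5, 16, 18, 2, 13, 9, 12, 20, 8, 0, 22, 4, 1, 11, 21, 10]
rank  pair      lcp
   1  s[23:],s[15:]  1  'a'
   2  s[15:],s[7:]  1  'a'
   3  s[7:],s[6:]  0  ''
   4  s[6:],s[24:]  1  'b'
   5  s[24:],s[17:]  2  'bc'
   6  s[17:],s[19:]  1  'b'
   7  s[19:],s[3:]  1  'b'
   8  s[3:],s[25:]  0  ''
   9  s[25:],s[14:]  1  'c'
  10  s[14:],s[5:]  1  'c'
  11  s[5:],s[16:]  2  'cb'
  12  s[16:],s[18:]  2  'cb'
  13  s[18:],s[2:]  2  'cb'
  14  s[2:],s[13:]  1  'c'
  15  s[13:],s[9:]  1  'c'
  16  s[9:],s[12:]  0  ''
  17  s[12:],s[20:]  1  'd'
  18  s[20:],s[8:]  0  ''
  19  s[8:],s[0:]  1  'e'
  20  s[0:],s[22:]  0  ''
  21  s[22:],s[4:]  1  'f'
  22  s[4:],s[1:]  3  'fcb'
  23  s[1:],s[11:]  1  'f'
  24  s[11:],s[21:]  1  'f'
  25  s[21:],s[10:]  2  'ff'

n(n+1)/2 = 26·27/2 = 351
Σ LCP = 0 + 1 + 1 + 0 + 1 + 2 + 1 + 1 + 0 + 1 + 1 + 2 + 2 + 2 + 1 + 1 + 0 + 1 + 0 + 1 + 0 + 1 + 3 + 1 + 1 + 2 = 27
distinct = 351 − 27 = 324

324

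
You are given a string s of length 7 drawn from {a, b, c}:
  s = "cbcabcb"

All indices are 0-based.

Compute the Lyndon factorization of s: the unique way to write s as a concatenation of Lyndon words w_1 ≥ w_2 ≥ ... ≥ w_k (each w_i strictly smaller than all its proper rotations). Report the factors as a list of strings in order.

emit factor 1: 'c' (i=0, period=1)
emit factor 2: 'bc' (i=1, period=2)
emit factor 3: 'abcb' (i=3, period=4)

["c", "bc", "abcb"]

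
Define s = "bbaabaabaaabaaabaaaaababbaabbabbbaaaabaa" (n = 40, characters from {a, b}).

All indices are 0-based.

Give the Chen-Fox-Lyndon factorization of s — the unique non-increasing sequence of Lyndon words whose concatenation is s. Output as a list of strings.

emit factor 1: 'b' (i=0, period=1)
emit factor 2: 'b' (i=1, period=1)
emit factor 3: 'aab' (i=2, period=3)
emit factor 4: 'aab' (i=5, period=3)
emit factor 5: 'aaab' (i=8, period=4)
emit factor 6: 'aaab' (i=12, period=4)
emit factor 7: 'aaaaababbaabbabbbaaaab' (i=16, period=22)
emit factor 8: 'a' (i=38, period=1)
emit factor 9: 'a' (i=39, period=1)

["b", "b", "aab", "aab", "aaab", "aaab", "aaaaababbaabbabbbaaaab", "a", "a"]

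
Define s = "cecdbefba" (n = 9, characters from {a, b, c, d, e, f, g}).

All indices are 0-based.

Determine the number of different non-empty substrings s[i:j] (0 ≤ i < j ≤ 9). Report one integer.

42

rank→(start, suffix):
  0 → (8, 'a')
  1 → (7, 'ba')
  2 → (4, 'befba')
  3 → (2, 'cdbefba')
  4 → (0, 'cecdbefba')
  5 → (3, 'dbefba')
  6 → (1, 'ecdbefba')
  7 → (5, 'efba')
  8 → (6, 'fba')

SA = [8, 7, 4, 2, 0, 3, 1, 5, 6]
i: (SA[i-1],SA[i]) lcp shared
  1: (8,7) 0 ''
  2: (7,4) 1 'b'
  3: (4,2) 0 ''
  4: (2,0) 1 'c'
  5: (0,3) 0 ''
  6: (3,1) 0 ''
  7: (1,5) 1 'e'
  8: (5,6) 0 ''

n(n+1)/2 = 9·10/2 = 45
Σ LCP = 0 + 0 + 1 + 0 + 1 + 0 + 0 + 1 + 0 = 3
distinct = 45 − 3 = 42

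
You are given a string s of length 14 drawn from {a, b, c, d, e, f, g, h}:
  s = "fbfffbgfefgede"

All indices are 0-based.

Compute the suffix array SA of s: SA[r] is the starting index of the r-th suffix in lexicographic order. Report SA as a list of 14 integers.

[1, 5, 12, 13, 11, 8, 0, 4, 7, 3, 2, 9, 10, 6]

rank→(start, suffix):
  0 → (1, 'bfffbgfefgede')
  1 → (5, 'bgfefgede')
  2 → (12, 'de')
  3 → (13, 'e')
  4 → (11, 'ede')
  5 → (8, 'efgede')
  6 → (0, 'fbfffbgfefgede')
  7 → (4, 'fbgfefgede')
  8 → (7, 'fefgede')
  9 → (3, 'ffbgfefgede')
  10 → (2, 'fffbgfefgede')
  11 → (9, 'fgede')
  12 → (10, 'gede')
  13 → (6, 'gfefgede')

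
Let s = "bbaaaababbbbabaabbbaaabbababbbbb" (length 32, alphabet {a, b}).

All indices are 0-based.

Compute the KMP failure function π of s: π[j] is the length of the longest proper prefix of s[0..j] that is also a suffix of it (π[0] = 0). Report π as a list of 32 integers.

π[0] = 0
j=1 s[j]='b': π[1]=1 (border 'b')
j=2 s[j]='a': k: 1→0; π[2]=0 (border '')
j=3 s[j]='a': π[3]=0 (border '')
j=4 s[j]='a': π[4]=0 (border '')
j=5 s[j]='a': π[5]=0 (border '')
j=6 s[j]='b': π[6]=1 (border 'b')
j=7 s[j]='a': k: 1→0; π[7]=0 (border '')
j=8 s[j]='b': π[8]=1 (border 'b')
j=9 s[j]='b': π[9]=2 (border 'bb')
j=10 s[j]='b': k: 2→1; π[10]=2 (border 'bb')
j=11 s[j]='b': k: 2→1; π[11]=2 (border 'bb')
j=12 s[j]='a': π[12]=3 (border 'bba')
j=13 s[j]='b': k: 3→0; π[13]=1 (border 'b')
j=14 s[j]='a': k: 1→0; π[14]=0 (border '')
j=15 s[j]='a': π[15]=0 (border '')
j=16 s[j]='b': π[16]=1 (border 'b')
j=17 s[j]='b': π[17]=2 (border 'bb')
j=18 s[j]='b': k: 2→1; π[18]=2 (border 'bb')
j=19 s[j]='a': π[19]=3 (border 'bba')
j=20 s[j]='a': π[20]=4 (border 'bbaa')
j=21 s[j]='a': π[21]=5 (border 'bbaaa')
j=22 s[j]='b': k: 5→0; π[22]=1 (border 'b')
j=23 s[j]='b': π[23]=2 (border 'bb')
j=24 s[j]='a': π[24]=3 (border 'bba')
j=25 s[j]='b': k: 3→0; π[25]=1 (border 'b')
j=26 s[j]='a': k: 1→0; π[26]=0 (border '')
j=27 s[j]='b': π[27]=1 (border 'b')
j=28 s[j]='b': π[28]=2 (border 'bb')
j=29 s[j]='b': k: 2→1; π[29]=2 (border 'bb')
j=30 s[j]='b': k: 2→1; π[30]=2 (border 'bb')
j=31 s[j]='b': k: 2→1; π[31]=2 (border 'bb')

[0, 1, 0, 0, 0, 0, 1, 0, 1, 2, 2, 2, 3, 1, 0, 0, 1, 2, 2, 3, 4, 5, 1, 2, 3, 1, 0, 1, 2, 2, 2, 2]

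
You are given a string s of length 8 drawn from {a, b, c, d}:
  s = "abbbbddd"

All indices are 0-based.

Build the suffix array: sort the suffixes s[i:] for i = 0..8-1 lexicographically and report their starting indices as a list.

rank→(start, suffix):
  0 → (0, 'abbbbddd')
  1 → (1, 'bbbbddd')
  2 → (2, 'bbbddd')
  3 → (3, 'bbddd')
  4 → (4, 'bddd')
  5 → (7, 'd')
  6 → (6, 'dd')
  7 → (5, 'ddd')

[0, 1, 2, 3, 4, 7, 6, 5]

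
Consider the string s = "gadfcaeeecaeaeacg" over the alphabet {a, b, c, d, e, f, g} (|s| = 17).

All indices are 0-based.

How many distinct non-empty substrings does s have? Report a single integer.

135

rank→(start, suffix):
  0 → (14, 'acg')
  1 → (1, 'adfcaeeecaeaeacg')
  2 → (12, 'aeacg')
  3 → (10, 'aeaeacg')
  4 → (5, 'aeeecaeaeacg')
  5 → (9, 'caeaeacg')
  6 → (4, 'caeeecaeaeacg')
  7 → (15, 'cg')
  8 → (2, 'dfcaeeecaeaeacg')
  9 → (13, 'eacg')
  10 → (11, 'eaeacg')
  11 → (8, 'ecaeaeacg')
  12 → (7, 'eecaeaeacg')
  13 → (6, 'eeecaeaeacg')
  14 → (3, 'fcaeeecaeaeacg')
  15 → (16, 'g')
  16 → (0, 'gadfcaeeecaeaeacg')

SA = [14, 1, 12, 10, 5, 9, 4, 15, 2, 13, 11, 8, 7, 6, 3, 16, 0]
i: (SA[i-1],SA[i]) lcp shared
  1: (14,1) 1 'a'
  2: (1,12) 1 'a'
  3: (12,10) 3 'aea'
  4: (10,5) 2 'ae'
  5: (5,9) 0 ''
  6: (9,4) 3 'cae'
  7: (4,15) 1 'c'
  8: (15,2) 0 ''
  9: (2,13) 0 ''
  10: (13,11) 2 'ea'
  11: (11,8) 1 'e'
  12: (8,7) 1 'e'
  13: (7,6) 2 'ee'
  14: (6,3) 0 ''
  15: (3,16) 0 ''
  16: (16,0) 1 'g'

n(n+1)/2 = 17·18/2 = 153
Σ LCP = 0 + 1 + 1 + 3 + 2 + 0 + 3 + 1 + 0 + 0 + 2 + 1 + 1 + 2 + 0 + 0 + 1 = 18
distinct = 153 − 18 = 135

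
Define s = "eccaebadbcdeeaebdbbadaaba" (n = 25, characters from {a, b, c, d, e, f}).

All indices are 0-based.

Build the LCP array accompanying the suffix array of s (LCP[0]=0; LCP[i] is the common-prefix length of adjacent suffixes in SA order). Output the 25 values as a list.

rank | idx | suffix
   0 |  24 | a
   1 |  21 | aaba
   2 |  22 | aba
   3 |  19 | adaaba
   4 |   6 | adbcdeeaebdbbadaaba
   5 |   3 | aebadbcdeeaebdbbadaaba
   6 |  13 | aebdbbadaaba
   7 |  23 | ba
   8 |  18 | badaaba
   9 |   5 | badbcdeeaebdbbadaaba
  10 |  17 | bbadaaba
  11 |   8 | bcdeeaebdbbadaaba
  12 |  15 | bdbbadaaba
  13 |   2 | caebadbcdeeaebdbbadaaba
  14 |   1 | ccaebadbcdeeaebdbbadaaba
  15 |   9 | cdeeaebdbbadaaba
  16 |  20 | daaba
  17 |  16 | dbbadaaba
  18 |   7 | dbcdeeaebdbbadaaba
  19 |  10 | deeaebdbbadaaba
  20 |  12 | eaebdbbadaaba
  21 |   4 | ebadbcdeeaebdbbadaaba
  22 |  14 | ebdbbadaaba
  23 |   0 | eccaebadbcdeeaebdbbadaaba
  24 |  11 | eeaebdbbadaaba

SA = [24, 21, 22, 19, 6, 3, 13, 23, 18, 5, 17, 8, 15, 2, 1, 9, 20, 16, 7, 10, 12, 4, 14, 0, 11]
i: (SA[i-1],SA[i]) lcp shared
  1: (24,21) 1 'a'
  2: (21,22) 1 'a'
  3: (22,19) 1 'a'
  4: (19,6) 2 'ad'
  5: (6,3) 1 'a'
  6: (3,13) 3 'aeb'
  7: (13,23) 0 ''
  8: (23,18) 2 'ba'
  9: (18,5) 3 'bad'
  10: (5,17) 1 'b'
  11: (17,8) 1 'b'
  12: (8,15) 1 'b'
  13: (15,2) 0 ''
  14: (2,1) 1 'c'
  15: (1,9) 1 'c'
  16: (9,20) 0 ''
  17: (20,16) 1 'd'
  18: (16,7) 2 'db'
  19: (7,10) 1 'd'
  20: (10,12) 0 ''
  21: (12,4) 1 'e'
  22: (4,14) 2 'eb'
  23: (14,0) 1 'e'
  24: (0,11) 1 'e'

[0, 1, 1, 1, 2, 1, 3, 0, 2, 3, 1, 1, 1, 0, 1, 1, 0, 1, 2, 1, 0, 1, 2, 1, 1]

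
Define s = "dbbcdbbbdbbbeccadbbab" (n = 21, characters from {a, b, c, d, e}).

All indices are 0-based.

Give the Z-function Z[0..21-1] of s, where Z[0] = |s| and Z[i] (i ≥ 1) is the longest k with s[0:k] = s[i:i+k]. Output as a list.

Z[0]=21
i=1: outside box; Z[1]=0
i=2: outside box; Z[2]=0
i=3: outside box; Z[3]=0
i=4: outside box; Z[4]=3 extend→box=[4,7)
i=5: min(r-i=2, Z[1]=0)=0; Z[5]=0
i=6: min(r-i=1, Z[2]=0)=0; Z[6]=0
i=7: outside box; Z[7]=0
i=8: outside box; Z[8]=3 extend→box=[8,11)
i=9: min(r-i=2, Z[1]=0)=0; Z[9]=0
i=10: min(r-i=1, Z[2]=0)=0; Z[10]=0
i=11: outside box; Z[11]=0
i=12: outside box; Z[12]=0
i=13: outside box; Z[13]=0
i=14: outside box; Z[14]=0
i=15: outside box; Z[15]=0
i=16: outside box; Z[16]=3 extend→box=[16,19)
i=17: min(r-i=2, Z[1]=0)=0; Z[17]=0
i=18: min(r-i=1, Z[2]=0)=0; Z[18]=0
i=19: outside box; Z[19]=0
i=20: outside box; Z[20]=0

[21, 0, 0, 0, 3, 0, 0, 0, 3, 0, 0, 0, 0, 0, 0, 0, 3, 0, 0, 0, 0]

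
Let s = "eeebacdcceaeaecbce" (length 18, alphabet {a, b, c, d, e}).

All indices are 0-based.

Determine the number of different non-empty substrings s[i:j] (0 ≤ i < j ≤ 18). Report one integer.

153

sorted suffixes:
  #0 SA[0]=4  'acdcceaeaecbce'
  #1 SA[1]=10  'aeaecbce'
  #2 SA[2]=12  'aecbce'
  #3 SA[3]=3  'bacdcceaeaecbce'
  #4 SA[4]=15  'bce'
  #5 SA[5]=14  'cbce'
  #6 SA[6]=7  'cceaeaecbce'
  #7 SA[7]=5  'cdcceaeaecbce'
  #8 SA[8]=16  'ce'
  #9 SA[9]=8  'ceaeaecbce'
  #10 SA[10]=6  'dcceaeaecbce'
  #11 SA[11]=17  'e'
  #12 SA[12]=9  'eaeaecbce'
  #13 SA[13]=11  'eaecbce'
  #14 SA[14]=2  'ebacdcceaeaecbce'
  #15 SA[15]=13  'ecbce'
  #16 SA[16]=1  'eebacdcceaeaecbce'
  #17 SA[17]=0  'eeebacdcceaeaecbce'

SA = [4, 10, 12, 3, 15, 14, 7, 5, 16, 8, 6, 17, 9, 11, 2, 13, 1, 0]
i: (SA[i-1],SA[i]) lcp shared
  1: (4,10) 1 'a'
  2: (10,12) 2 'ae'
  3: (12,3) 0 ''
  4: (3,15) 1 'b'
  5: (15,14) 0 ''
  6: (14,7) 1 'c'
  7: (7,5) 1 'c'
  8: (5,16) 1 'c'
  9: (16,8) 2 'ce'
  10: (8,6) 0 ''
  11: (6,17) 0 ''
  12: (17,9) 1 'e'
  13: (9,11) 3 'eae'
  14: (11,2) 1 'e'
  15: (2,13) 1 'e'
  16: (13,1) 1 'e'
  17: (1,0) 2 'ee'

n(n+1)/2 = 18·19/2 = 171
Σ LCP = 0 + 1 + 2 + 0 + 1 + 0 + 1 + 1 + 1 + 2 + 0 + 0 + 1 + 3 + 1 + 1 + 1 + 2 = 18
distinct = 171 − 18 = 153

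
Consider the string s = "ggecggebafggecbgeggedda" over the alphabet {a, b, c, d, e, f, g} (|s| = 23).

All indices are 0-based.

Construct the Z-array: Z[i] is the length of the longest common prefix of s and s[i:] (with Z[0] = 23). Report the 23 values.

Z[0]=23
i=1: i≥r, start 0; Z[1]=1 grow→box=[1,2)
i=2: i≥r, start 0; Z[2]=0
i=3: i≥r, start 0; Z[3]=0
i=4: i≥r, start 0; Z[4]=3 grow→box=[4,7)
i=5: min(r-i=2, Z[1]=1)=1; Z[5]=1
i=6: min(r-i=1, Z[2]=0)=0; Z[6]=0
i=7: i≥r, start 0; Z[7]=0
i=8: i≥r, start 0; Z[8]=0
i=9: i≥r, start 0; Z[9]=0
i=10: i≥r, start 0; Z[10]=4 grow→box=[10,14)
i=11: min(r-i=3, Z[1]=1)=1; Z[11]=1
i=12: min(r-i=2, Z[2]=0)=0; Z[12]=0
i=13: min(r-i=1, Z[3]=0)=0; Z[13]=0
i=14: i≥r, start 0; Z[14]=0
i=15: i≥r, start 0; Z[15]=1 grow→box=[15,16)
i=16: i≥r, start 0; Z[16]=0
i=17: i≥r, start 0; Z[17]=3 grow→box=[17,20)
i=18: min(r-i=2, Z[1]=1)=1; Z[18]=1
i=19: min(r-i=1, Z[2]=0)=0; Z[19]=0
i=20: i≥r, start 0; Z[20]=0
i=21: i≥r, start 0; Z[21]=0
i=22: i≥r, start 0; Z[22]=0

[23, 1, 0, 0, 3, 1, 0, 0, 0, 0, 4, 1, 0, 0, 0, 1, 0, 3, 1, 0, 0, 0, 0]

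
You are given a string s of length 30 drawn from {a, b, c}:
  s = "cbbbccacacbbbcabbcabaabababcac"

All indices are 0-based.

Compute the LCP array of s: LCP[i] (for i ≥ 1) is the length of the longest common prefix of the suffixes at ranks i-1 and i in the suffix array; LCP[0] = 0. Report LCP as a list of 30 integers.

[0, 1, 3, 4, 2, 2, 1, 2, 2, 0, 2, 3, 1, 4, 2, 5, 3, 1, 4, 3, 2, 0, 1, 3, 2, 3, 3, 1, 5, 1]

rank→(start, suffix):
  0 → (20, 'aabababcac')
  1 → (18, 'abaabababcac')
  2 → (21, 'abababcac')
  3 → (23, 'ababcac')
  4 → (14, 'abbcabaabababcac')
  5 → (25, 'abcac')
  6 → (28, 'ac')
  7 → (6, 'acacbbbcabbcabaabababcac')
  8 → (8, 'acbbbcabbcabaabababcac')
  9 → (19, 'baabababcac')
  10 → (22, 'bababcac')
  11 → (24, 'babcac')
  12 → (10, 'bbbcabbcabaabababcac')
  13 → (1, 'bbbccacacbbbcabbcabaabababcac')
  14 → (15, 'bbcabaabababcac')
  15 → (11, 'bbcabbcabaabababcac')
  16 → (2, 'bbccacacbbbcabbcabaabababcac')
  17 → (16, 'bcabaabababcac')
  18 → (12, 'bcabbcabaabababcac')
  19 → (26, 'bcac')
  20 → (3, 'bccacacbbbcabbcabaabababcac')
  21 → (29, 'c')
  22 → (17, 'cabaabababcac')
  23 → (13, 'cabbcabaabababcac')
  24 → (27, 'cac')
  25 → (5, 'cacacbbbcabbcabaabababcac')
  26 → (7, 'cacbbbcabbcabaabababcac')
  27 → (9, 'cbbbcabbcabaabababcac')
  28 → (0, 'cbbbccacacbbbcabbcabaabababcac')
  29 → (4, 'ccacacbbbcabbcabaabababcac')

SA = [20, 18, 21, 23, 14, 25, 28, 6, 8, 19, 22, 24, 10, 1, 15, 11, 2, 16, 12, 26, 3, 29, 17, 13, 27, 5, 7, 9, 0, 4]
i: (SA[i-1],SA[i]) lcp shared
  1: (20,18) 1 'a'
  2: (18,21) 3 'aba'
  3: (21,23) 4 'abab'
  4: (23,14) 2 'ab'
  5: (14,25) 2 'ab'
  6: (25,28) 1 'a'
  7: (28,6) 2 'ac'
  8: (6,8) 2 'ac'
  9: (8,19) 0 ''
  10: (19,22) 2 'ba'
  11: (22,24) 3 'bab'
  12: (24,10) 1 'b'
  13: (10,1) 4 'bbbc'
  14: (1,15) 2 'bb'
  15: (15,11) 5 'bbcab'
  16: (11,2) 3 'bbc'
  17: (2,16) 1 'b'
  18: (16,12) 4 'bcab'
  19: (12,26) 3 'bca'
  20: (26,3) 2 'bc'
  21: (3,29) 0 ''
  22: (29,17) 1 'c'
  23: (17,13) 3 'cab'
  24: (13,27) 2 'ca'
  25: (27,5) 3 'cac'
  26: (5,7) 3 'cac'
  27: (7,9) 1 'c'
  28: (9,0) 5 'cbbbc'
  29: (0,4) 1 'c'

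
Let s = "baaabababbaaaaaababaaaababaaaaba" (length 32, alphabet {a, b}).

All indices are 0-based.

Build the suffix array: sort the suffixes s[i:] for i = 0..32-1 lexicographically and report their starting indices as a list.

[31, 10, 11, 26, 19, 12, 27, 20, 13, 1, 28, 21, 14, 2, 29, 24, 17, 22, 15, 3, 5, 7, 30, 9, 25, 18, 0, 23, 16, 4, 6, 8]

sorted suffixes:
  #0 SA[0]=31  'a'
  #1 SA[1]=10  'aaaaaababaaaababaaaaba'
  #2 SA[2]=11  'aaaaababaaaababaaaaba'
  #3 SA[3]=26  'aaaaba'
  #4 SA[4]=19  'aaaababaaaaba'
  #5 SA[5]=12  'aaaababaaaababaaaaba'
  #6 SA[6]=27  'aaaba'
  #7 SA[7]=20  'aaababaaaaba'
  #8 SA[8]=13  'aaababaaaababaaaaba'
  #9 SA[9]=1  'aaabababbaaaaaababaaaababaaaaba'
  #10 SA[10]=28  'aaba'
  #11 SA[11]=21  'aababaaaaba'
  #12 SA[12]=14  'aababaaaababaaaaba'
  #13 SA[13]=2  'aabababbaaaaaababaaaababaaaaba'
  #14 SA[14]=29  'aba'
  #15 SA[15]=24  'abaaaaba'
  #16 SA[16]=17  'abaaaababaaaaba'
  #17 SA[17]=22  'ababaaaaba'
  #18 SA[18]=15  'ababaaaababaaaaba'
  #19 SA[19]=3  'abababbaaaaaababaaaababaaaaba'
  #20 SA[20]=5  'ababbaaaaaababaaaababaaaaba'
  #21 SA[21]=7  'abbaaaaaababaaaababaaaaba'
  #22 SA[22]=30  'ba'
  #23 SA[23]=9  'baaaaaababaaaababaaaaba'
  #24 SA[24]=25  'baaaaba'
  #25 SA[25]=18  'baaaababaaaaba'
  #26 SA[26]=0  'baaabababbaaaaaababaaaababaaaaba'
  #27 SA[27]=23  'babaaaaba'
  #28 SA[28]=16  'babaaaababaaaaba'
  #29 SA[29]=4  'bababbaaaaaababaaaababaaaaba'
  #30 SA[30]=6  'babbaaaaaababaaaababaaaaba'
  #31 SA[31]=8  'bbaaaaaababaaaababaaaaba'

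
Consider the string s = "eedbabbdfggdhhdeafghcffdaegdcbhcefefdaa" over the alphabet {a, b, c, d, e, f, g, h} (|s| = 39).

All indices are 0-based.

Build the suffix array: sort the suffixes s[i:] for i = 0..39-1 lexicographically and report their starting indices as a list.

rank→(start, suffix):
  0 → (38, 'a')
  1 → (37, 'aa')
  2 → (4, 'abbdfggdhhdeafghcffdaegdcbhcefefdaa')
  3 → (24, 'aegdcbhcefefdaa')
  4 → (16, 'afghcffdaegdcbhcefefdaa')
  5 → (3, 'babbdfggdhhdeafghcffdaegdcbhcefefdaa')
  6 → (5, 'bbdfggdhhdeafghcffdaegdcbhcefefdaa')
  7 → (6, 'bdfggdhhdeafghcffdaegdcbhcefefdaa')
  8 → (29, 'bhcefefdaa')
  9 → (28, 'cbhcefefdaa')
  10 → (31, 'cefefdaa')
  11 → (20, 'cffdaegdcbhcefefdaa')
  12 → (36, 'daa')
  13 → (23, 'daegdcbhcefefdaa')
  14 → (2, 'dbabbdfggdhhdeafghcffdaegdcbhcefefdaa')
  15 → (27, 'dcbhcefefdaa')
  16 → (14, 'deafghcffdaegdcbhcefefdaa')
  17 → (7, 'dfggdhhdeafghcffdaegdcbhcefefdaa')
  18 → (11, 'dhhdeafghcffdaegdcbhcefefdaa')
  19 → (15, 'eafghcffdaegdcbhcefefdaa')
  20 → (1, 'edbabbdfggdhhdeafghcffdaegdcbhcefefdaa')
  21 → (0, 'eedbabbdfggdhhdeafghcffdaegdcbhcefefdaa')
  22 → (34, 'efdaa')
  23 → (32, 'efefdaa')
  24 → (25, 'egdcbhcefefdaa')
  25 → (35, 'fdaa')
  26 → (22, 'fdaegdcbhcefefdaa')
  27 → (33, 'fefdaa')
  28 → (21, 'ffdaegdcbhcefefdaa')
  29 → (8, 'fggdhhdeafghcffdaegdcbhcefefdaa')
  30 → (17, 'fghcffdaegdcbhcefefdaa')
  31 → (26, 'gdcbhcefefdaa')
  32 → (10, 'gdhhdeafghcffdaegdcbhcefefdaa')
  33 → (9, 'ggdhhdeafghcffdaegdcbhcefefdaa')
  34 → (18, 'ghcffdaegdcbhcefefdaa')
  35 → (30, 'hcefefdaa')
  36 → (19, 'hcffdaegdcbhcefefdaa')
  37 → (13, 'hdeafghcffdaegdcbhcefefdaa')
  38 → (12, 'hhdeafghcffdaegdcbhcefefdaa')

[38, 37, 4, 24, 16, 3, 5, 6, 29, 28, 31, 20, 36, 23, 2, 27, 14, 7, 11, 15, 1, 0, 34, 32, 25, 35, 22, 33, 21, 8, 17, 26, 10, 9, 18, 30, 19, 13, 12]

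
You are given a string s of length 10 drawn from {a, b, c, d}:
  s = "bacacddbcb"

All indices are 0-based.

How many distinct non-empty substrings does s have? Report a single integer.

rank | idx | suffix
   0 |   1 | acacddbcb
   1 |   3 | acddbcb
   2 |   9 | b
   3 |   0 | bacacddbcb
   4 |   7 | bcb
   5 |   2 | cacddbcb
   6 |   8 | cb
   7 |   4 | cddbcb
   8 |   6 | dbcb
   9 |   5 | ddbcb

SA = [1, 3, 9, 0, 7, 2, 8, 4, 6, 5]
rank  pair      lcp
   1  s[1:],s[3:]  2  'ac'
   2  s[3:],s[9:]  0  ''
   3  s[9:],s[0:]  1  'b'
   4  s[0:],s[7:]  1  'b'
   5  s[7:],s[2:]  0  ''
   6  s[2:],s[8:]  1  'c'
   7  s[8:],s[4:]  1  'c'
   8  s[4:],s[6:]  0  ''
   9  s[6:],s[5:]  1  'd'

n(n+1)/2 = 10·11/2 = 55
Σ LCP = 0 + 2 + 0 + 1 + 1 + 0 + 1 + 1 + 0 + 1 = 7
distinct = 55 − 7 = 48

48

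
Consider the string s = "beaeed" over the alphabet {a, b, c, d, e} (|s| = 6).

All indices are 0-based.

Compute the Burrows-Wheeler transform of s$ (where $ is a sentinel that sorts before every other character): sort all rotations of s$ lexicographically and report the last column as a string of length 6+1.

rank  rotation last
    0  $beaeed  d
    1  aeed$be  e
    2  beaeed$  $
    3  d$beaee  e
    4  eaeed$b  b
    5  ed$beae  e
    6  eed$bea  a

de$ebea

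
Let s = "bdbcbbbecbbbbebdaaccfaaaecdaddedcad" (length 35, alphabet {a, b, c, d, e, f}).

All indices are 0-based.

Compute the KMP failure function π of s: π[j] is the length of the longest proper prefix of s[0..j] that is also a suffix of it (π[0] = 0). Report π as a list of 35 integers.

[0, 0, 1, 0, 1, 1, 1, 0, 0, 1, 1, 1, 1, 0, 1, 2, 0, 0, 0, 0, 0, 0, 0, 0, 0, 0, 0, 0, 0, 0, 0, 0, 0, 0, 0]

π[0] = 0
j=1 s[j]='d': π[1]=0 (border '')
j=2 s[j]='b': π[2]=1 (border 'b')
j=3 s[j]='c': k: 1→0; π[3]=0 (border '')
j=4 s[j]='b': π[4]=1 (border 'b')
j=5 s[j]='b': k: 1→0; π[5]=1 (border 'b')
j=6 s[j]='b': k: 1→0; π[6]=1 (border 'b')
j=7 s[j]='e': k: 1→0; π[7]=0 (border '')
j=8 s[j]='c': π[8]=0 (border '')
j=9 s[j]='b': π[9]=1 (border 'b')
j=10 s[j]='b': k: 1→0; π[10]=1 (border 'b')
j=11 s[j]='b': k: 1→0; π[11]=1 (border 'b')
j=12 s[j]='b': k: 1→0; π[12]=1 (border 'b')
j=13 s[j]='e': k: 1→0; π[13]=0 (border '')
j=14 s[j]='b': π[14]=1 (border 'b')
j=15 s[j]='d': π[15]=2 (border 'bd')
j=16 s[j]='a': k: 2→0; π[16]=0 (border '')
j=17 s[j]='a': π[17]=0 (border '')
j=18 s[j]='c': π[18]=0 (border '')
j=19 s[j]='c': π[19]=0 (border '')
j=20 s[j]='f': π[20]=0 (border '')
j=21 s[j]='a': π[21]=0 (border '')
j=22 s[j]='a': π[22]=0 (border '')
j=23 s[j]='a': π[23]=0 (border '')
j=24 s[j]='e': π[24]=0 (border '')
j=25 s[j]='c': π[25]=0 (border '')
j=26 s[j]='d': π[26]=0 (border '')
j=27 s[j]='a': π[27]=0 (border '')
j=28 s[j]='d': π[28]=0 (border '')
j=29 s[j]='d': π[29]=0 (border '')
j=30 s[j]='e': π[30]=0 (border '')
j=31 s[j]='d': π[31]=0 (border '')
j=32 s[j]='c': π[32]=0 (border '')
j=33 s[j]='a': π[33]=0 (border '')
j=34 s[j]='d': π[34]=0 (border '')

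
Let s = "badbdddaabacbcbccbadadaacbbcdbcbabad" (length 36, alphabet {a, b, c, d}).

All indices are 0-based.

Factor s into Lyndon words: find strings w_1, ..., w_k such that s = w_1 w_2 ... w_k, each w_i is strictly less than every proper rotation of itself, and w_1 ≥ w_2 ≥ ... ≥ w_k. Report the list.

["b", "adbddd", "aabacbcbccbadadaacbbcdbcbabad"]

emit factor 1: 'b' (i=0, period=1)
emit factor 2: 'adbddd' (i=1, period=6)
emit factor 3: 'aabacbcbccbadadaacbbcdbcbabad' (i=7, period=29)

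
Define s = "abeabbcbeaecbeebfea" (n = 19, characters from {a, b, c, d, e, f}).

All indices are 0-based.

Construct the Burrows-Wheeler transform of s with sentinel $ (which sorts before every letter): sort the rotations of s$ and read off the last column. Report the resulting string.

aee$eabaccebefbbeabb

rank  rotation              last
    0  $abeabbcbeaecbeebfea  a
    1  a$abeabbcbeaecbeebfe  e
    2  abbcbeaecbeebfea$abe  e
    3  abeabbcbeaecbeebfea$  $
    4  aecbeebfea$abeabbcbe  e
    5  bbcbeaecbeebfea$abea  a
    6  bcbeaecbeebfea$abeab  b
    7  beabbcbeaecbeebfea$a  a
    8  beaecbeebfea$abeabbc  c
    9  beebfea$abeabbcbeaec  c
   10  bfea$abeabbcbeaecbee  e
   11  cbeaecbeebfea$abeabb  b
   12  cbeebfea$abeabbcbeae  e
   13  ea$abeabbcbeaecbeebf  f
   14  eabbcbeaecbeebfea$ab  b
   15  eaecbeebfea$abeabbcb  b
   16  ebfea$abeabbcbeaecbe  e
   17  ecbeebfea$abeabbcbea  a
   18  eebfea$abeabbcbeaecb  b
   19  fea$abeabbcbeaecbeeb  b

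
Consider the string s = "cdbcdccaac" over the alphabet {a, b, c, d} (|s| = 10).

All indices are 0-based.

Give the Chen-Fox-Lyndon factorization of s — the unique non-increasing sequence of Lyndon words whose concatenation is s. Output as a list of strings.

emit factor 1: 'cd' (i=0, period=2)
emit factor 2: 'bcdcc' (i=2, period=5)
emit factor 3: 'aac' (i=7, period=3)

["cd", "bcdcc", "aac"]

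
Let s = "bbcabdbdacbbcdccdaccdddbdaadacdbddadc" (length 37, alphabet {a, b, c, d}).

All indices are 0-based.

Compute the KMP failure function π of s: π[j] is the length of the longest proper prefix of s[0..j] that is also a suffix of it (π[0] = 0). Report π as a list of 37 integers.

π[0] = 0
j=1 s[j]='b': π[1]=1 (border 'b')
j=2 s[j]='c': k: 1→0; π[2]=0 (border '')
j=3 s[j]='a': π[3]=0 (border '')
j=4 s[j]='b': π[4]=1 (border 'b')
j=5 s[j]='d': k: 1→0; π[5]=0 (border '')
j=6 s[j]='b': π[6]=1 (border 'b')
j=7 s[j]='d': k: 1→0; π[7]=0 (border '')
j=8 s[j]='a': π[8]=0 (border '')
j=9 s[j]='c': π[9]=0 (border '')
j=10 s[j]='b': π[10]=1 (border 'b')
j=11 s[j]='b': π[11]=2 (border 'bb')
j=12 s[j]='c': π[12]=3 (border 'bbc')
j=13 s[j]='d': k: 3→0; π[13]=0 (border '')
j=14 s[j]='c': π[14]=0 (border '')
j=15 s[j]='c': π[15]=0 (border '')
j=16 s[j]='d': π[16]=0 (border '')
j=17 s[j]='a': π[17]=0 (border '')
j=18 s[j]='c': π[18]=0 (border '')
j=19 s[j]='c': π[19]=0 (border '')
j=20 s[j]='d': π[20]=0 (border '')
j=21 s[j]='d': π[21]=0 (border '')
j=22 s[j]='d': π[22]=0 (border '')
j=23 s[j]='b': π[23]=1 (border 'b')
j=24 s[j]='d': k: 1→0; π[24]=0 (border '')
j=25 s[j]='a': π[25]=0 (border '')
j=26 s[j]='a': π[26]=0 (border '')
j=27 s[j]='d': π[27]=0 (border '')
j=28 s[j]='a': π[28]=0 (border '')
j=29 s[j]='c': π[29]=0 (border '')
j=30 s[j]='d': π[30]=0 (border '')
j=31 s[j]='b': π[31]=1 (border 'b')
j=32 s[j]='d': k: 1→0; π[32]=0 (border '')
j=33 s[j]='d': π[33]=0 (border '')
j=34 s[j]='a': π[34]=0 (border '')
j=35 s[j]='d': π[35]=0 (border '')
j=36 s[j]='c': π[36]=0 (border '')

[0, 1, 0, 0, 1, 0, 1, 0, 0, 0, 1, 2, 3, 0, 0, 0, 0, 0, 0, 0, 0, 0, 0, 1, 0, 0, 0, 0, 0, 0, 0, 1, 0, 0, 0, 0, 0]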